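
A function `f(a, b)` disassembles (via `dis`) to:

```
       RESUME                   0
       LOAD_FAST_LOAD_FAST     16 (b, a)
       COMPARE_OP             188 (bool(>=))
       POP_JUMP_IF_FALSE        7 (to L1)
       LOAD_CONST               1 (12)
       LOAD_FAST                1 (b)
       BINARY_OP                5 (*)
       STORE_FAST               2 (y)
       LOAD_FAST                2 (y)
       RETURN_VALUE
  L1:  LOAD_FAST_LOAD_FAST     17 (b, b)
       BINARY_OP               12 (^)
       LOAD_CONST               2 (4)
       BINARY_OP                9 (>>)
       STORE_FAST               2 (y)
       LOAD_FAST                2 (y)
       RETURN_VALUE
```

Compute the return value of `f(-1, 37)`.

444

LOAD_FAST_LOAD_FAST b,a → push 37,-1. Stack: [37, -1]
COMPARE_OP bool(>=) → 37 vs -1 = True. Stack: [True]
POP_JUMP_IF_FALSE → pop True; no jump. Stack: []
LOAD_CONST → push 12. Stack: [12]
LOAD_FAST b → push 37. Stack: [12, 37]
BINARY_OP * → 12 * 37 = 444. Stack: [444]
STORE_FAST y → y=444. Stack: []
LOAD_FAST y → push 444. Stack: [444]
RETURN_VALUE → return 444.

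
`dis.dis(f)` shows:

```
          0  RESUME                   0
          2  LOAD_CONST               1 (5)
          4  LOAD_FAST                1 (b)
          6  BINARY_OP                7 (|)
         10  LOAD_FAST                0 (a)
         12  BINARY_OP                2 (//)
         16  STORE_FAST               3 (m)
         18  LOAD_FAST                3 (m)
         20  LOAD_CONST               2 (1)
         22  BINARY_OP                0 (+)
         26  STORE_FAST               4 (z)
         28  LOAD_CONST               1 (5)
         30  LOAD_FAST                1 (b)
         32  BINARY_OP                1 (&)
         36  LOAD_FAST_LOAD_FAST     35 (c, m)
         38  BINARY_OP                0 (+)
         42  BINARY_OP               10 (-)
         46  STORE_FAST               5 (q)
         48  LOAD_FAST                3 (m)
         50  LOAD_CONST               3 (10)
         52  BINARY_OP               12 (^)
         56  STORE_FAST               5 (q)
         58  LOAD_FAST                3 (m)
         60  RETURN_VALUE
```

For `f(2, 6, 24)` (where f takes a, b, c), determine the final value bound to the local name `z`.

4

LOAD_CONST → push 5. Stack: [5]
LOAD_FAST b → push 6. Stack: [5, 6]
BINARY_OP | → 5 | 6 = 7. Stack: [7]
LOAD_FAST a → push 2. Stack: [7, 2]
BINARY_OP // → 7 // 2 = 3. Stack: [3]
STORE_FAST m → m=3. Stack: []
LOAD_FAST m → push 3. Stack: [3]
LOAD_CONST → push 1. Stack: [3, 1]
BINARY_OP + → 3 + 1 = 4. Stack: [4]
STORE_FAST z → z=4. Stack: []
LOAD_CONST → push 5. Stack: [5]
LOAD_FAST b → push 6. Stack: [5, 6]
BINARY_OP & → 5 & 6 = 4. Stack: [4]
LOAD_FAST_LOAD_FAST c,m → push 24,3. Stack: [4, 24, 3]
BINARY_OP + → 24 + 3 = 27. Stack: [4, 27]
BINARY_OP - → 4 - 27 = -23. Stack: [-23]
STORE_FAST q → q=-23. Stack: []
LOAD_FAST m → push 3. Stack: [3]
LOAD_CONST → push 10. Stack: [3, 10]
BINARY_OP ^ → 3 ^ 10 = 9. Stack: [9]
STORE_FAST q → q=9. Stack: []
LOAD_FAST m → push 3. Stack: [3]
RETURN_VALUE → return 3.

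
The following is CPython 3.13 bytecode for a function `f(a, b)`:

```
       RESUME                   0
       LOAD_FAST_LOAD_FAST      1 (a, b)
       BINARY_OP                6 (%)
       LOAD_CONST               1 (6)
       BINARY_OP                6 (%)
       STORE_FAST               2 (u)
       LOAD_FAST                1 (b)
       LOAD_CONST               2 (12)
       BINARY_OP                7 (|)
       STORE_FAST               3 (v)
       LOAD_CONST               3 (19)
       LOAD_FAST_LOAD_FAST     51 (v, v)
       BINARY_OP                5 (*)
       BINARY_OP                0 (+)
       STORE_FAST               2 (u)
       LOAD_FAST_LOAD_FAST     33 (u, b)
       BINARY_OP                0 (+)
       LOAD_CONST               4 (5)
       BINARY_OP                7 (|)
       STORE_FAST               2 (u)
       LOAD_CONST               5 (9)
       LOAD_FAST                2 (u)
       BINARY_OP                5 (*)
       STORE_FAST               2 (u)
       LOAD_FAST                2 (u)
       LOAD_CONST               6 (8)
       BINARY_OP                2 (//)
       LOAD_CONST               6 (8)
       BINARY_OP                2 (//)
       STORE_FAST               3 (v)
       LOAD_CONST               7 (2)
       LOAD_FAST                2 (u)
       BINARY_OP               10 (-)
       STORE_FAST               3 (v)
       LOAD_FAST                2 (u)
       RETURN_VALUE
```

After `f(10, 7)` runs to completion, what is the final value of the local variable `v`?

LOAD_FAST_LOAD_FAST a,b → push 10,7. Stack: [10, 7]
BINARY_OP % → 10 % 7 = 3. Stack: [3]
LOAD_CONST → push 6. Stack: [3, 6]
BINARY_OP % → 3 % 6 = 3. Stack: [3]
STORE_FAST u → u=3. Stack: []
LOAD_FAST b → push 7. Stack: [7]
LOAD_CONST → push 12. Stack: [7, 12]
BINARY_OP | → 7 | 12 = 15. Stack: [15]
STORE_FAST v → v=15. Stack: []
LOAD_CONST → push 19. Stack: [19]
LOAD_FAST_LOAD_FAST v,v → push 15,15. Stack: [19, 15, 15]
BINARY_OP * → 15 * 15 = 225. Stack: [19, 225]
BINARY_OP + → 19 + 225 = 244. Stack: [244]
STORE_FAST u → u=244. Stack: []
LOAD_FAST_LOAD_FAST u,b → push 244,7. Stack: [244, 7]
BINARY_OP + → 244 + 7 = 251. Stack: [251]
LOAD_CONST → push 5. Stack: [251, 5]
BINARY_OP | → 251 | 5 = 255. Stack: [255]
STORE_FAST u → u=255. Stack: []
LOAD_CONST → push 9. Stack: [9]
LOAD_FAST u → push 255. Stack: [9, 255]
BINARY_OP * → 9 * 255 = 2295. Stack: [2295]
STORE_FAST u → u=2295. Stack: []
LOAD_FAST u → push 2295. Stack: [2295]
LOAD_CONST → push 8. Stack: [2295, 8]
BINARY_OP // → 2295 // 8 = 286. Stack: [286]
LOAD_CONST → push 8. Stack: [286, 8]
BINARY_OP // → 286 // 8 = 35. Stack: [35]
STORE_FAST v → v=35. Stack: []
LOAD_CONST → push 2. Stack: [2]
LOAD_FAST u → push 2295. Stack: [2, 2295]
BINARY_OP - → 2 - 2295 = -2293. Stack: [-2293]
STORE_FAST v → v=-2293. Stack: []
LOAD_FAST u → push 2295. Stack: [2295]
RETURN_VALUE → return 2295.

-2293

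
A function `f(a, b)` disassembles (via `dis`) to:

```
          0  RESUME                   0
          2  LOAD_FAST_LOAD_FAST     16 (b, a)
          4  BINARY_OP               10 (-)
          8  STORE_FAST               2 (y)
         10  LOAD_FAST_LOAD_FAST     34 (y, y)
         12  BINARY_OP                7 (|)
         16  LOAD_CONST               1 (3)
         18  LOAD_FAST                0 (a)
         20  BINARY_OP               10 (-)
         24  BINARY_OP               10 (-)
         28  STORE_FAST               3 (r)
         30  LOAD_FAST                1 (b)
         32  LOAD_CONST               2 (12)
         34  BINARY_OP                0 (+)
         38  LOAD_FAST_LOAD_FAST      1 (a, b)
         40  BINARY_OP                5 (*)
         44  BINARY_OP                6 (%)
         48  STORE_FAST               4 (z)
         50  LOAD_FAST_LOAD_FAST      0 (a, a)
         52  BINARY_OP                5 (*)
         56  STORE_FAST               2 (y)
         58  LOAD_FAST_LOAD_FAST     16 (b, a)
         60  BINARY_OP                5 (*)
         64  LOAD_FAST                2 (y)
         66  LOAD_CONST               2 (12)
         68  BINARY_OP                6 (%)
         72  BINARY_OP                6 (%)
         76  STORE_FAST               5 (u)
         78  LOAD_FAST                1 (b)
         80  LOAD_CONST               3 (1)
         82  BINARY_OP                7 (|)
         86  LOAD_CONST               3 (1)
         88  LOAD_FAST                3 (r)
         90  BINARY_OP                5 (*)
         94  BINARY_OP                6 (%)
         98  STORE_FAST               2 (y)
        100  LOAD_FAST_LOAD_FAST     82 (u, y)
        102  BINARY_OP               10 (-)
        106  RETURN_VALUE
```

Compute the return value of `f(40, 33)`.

LOAD_FAST_LOAD_FAST b,a → push 33,40. Stack: [33, 40]
BINARY_OP - → 33 - 40 = -7. Stack: [-7]
STORE_FAST y → y=-7. Stack: []
LOAD_FAST_LOAD_FAST y,y → push -7,-7. Stack: [-7, -7]
BINARY_OP | → -7 | -7 = -7. Stack: [-7]
LOAD_CONST → push 3. Stack: [-7, 3]
LOAD_FAST a → push 40. Stack: [-7, 3, 40]
BINARY_OP - → 3 - 40 = -37. Stack: [-7, -37]
BINARY_OP - → -7 - -37 = 30. Stack: [30]
STORE_FAST r → r=30. Stack: []
LOAD_FAST b → push 33. Stack: [33]
LOAD_CONST → push 12. Stack: [33, 12]
BINARY_OP + → 33 + 12 = 45. Stack: [45]
LOAD_FAST_LOAD_FAST a,b → push 40,33. Stack: [45, 40, 33]
BINARY_OP * → 40 * 33 = 1320. Stack: [45, 1320]
BINARY_OP % → 45 % 1320 = 45. Stack: [45]
STORE_FAST z → z=45. Stack: []
LOAD_FAST_LOAD_FAST a,a → push 40,40. Stack: [40, 40]
BINARY_OP * → 40 * 40 = 1600. Stack: [1600]
STORE_FAST y → y=1600. Stack: []
LOAD_FAST_LOAD_FAST b,a → push 33,40. Stack: [33, 40]
BINARY_OP * → 33 * 40 = 1320. Stack: [1320]
LOAD_FAST y → push 1600. Stack: [1320, 1600]
LOAD_CONST → push 12. Stack: [1320, 1600, 12]
BINARY_OP % → 1600 % 12 = 4. Stack: [1320, 4]
BINARY_OP % → 1320 % 4 = 0. Stack: [0]
STORE_FAST u → u=0. Stack: []
LOAD_FAST b → push 33. Stack: [33]
LOAD_CONST → push 1. Stack: [33, 1]
BINARY_OP | → 33 | 1 = 33. Stack: [33]
LOAD_CONST → push 1. Stack: [33, 1]
LOAD_FAST r → push 30. Stack: [33, 1, 30]
BINARY_OP * → 1 * 30 = 30. Stack: [33, 30]
BINARY_OP % → 33 % 30 = 3. Stack: [3]
STORE_FAST y → y=3. Stack: []
LOAD_FAST_LOAD_FAST u,y → push 0,3. Stack: [0, 3]
BINARY_OP - → 0 - 3 = -3. Stack: [-3]
RETURN_VALUE → return -3.

-3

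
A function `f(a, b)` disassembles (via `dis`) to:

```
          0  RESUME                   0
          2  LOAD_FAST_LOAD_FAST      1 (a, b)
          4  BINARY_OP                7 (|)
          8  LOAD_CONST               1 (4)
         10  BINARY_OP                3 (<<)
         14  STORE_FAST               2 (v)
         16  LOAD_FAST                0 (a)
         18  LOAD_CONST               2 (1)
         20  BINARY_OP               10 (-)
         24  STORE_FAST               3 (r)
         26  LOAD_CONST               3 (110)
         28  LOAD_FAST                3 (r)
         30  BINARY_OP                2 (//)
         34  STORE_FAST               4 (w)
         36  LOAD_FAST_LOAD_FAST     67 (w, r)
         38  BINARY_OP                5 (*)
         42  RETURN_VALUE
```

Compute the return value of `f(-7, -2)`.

LOAD_FAST_LOAD_FAST a,b → push -7,-2. Stack: [-7, -2]
BINARY_OP | → -7 | -2 = -1. Stack: [-1]
LOAD_CONST → push 4. Stack: [-1, 4]
BINARY_OP << → -1 << 4 = -16. Stack: [-16]
STORE_FAST v → v=-16. Stack: []
LOAD_FAST a → push -7. Stack: [-7]
LOAD_CONST → push 1. Stack: [-7, 1]
BINARY_OP - → -7 - 1 = -8. Stack: [-8]
STORE_FAST r → r=-8. Stack: []
LOAD_CONST → push 110. Stack: [110]
LOAD_FAST r → push -8. Stack: [110, -8]
BINARY_OP // → 110 // -8 = -14. Stack: [-14]
STORE_FAST w → w=-14. Stack: []
LOAD_FAST_LOAD_FAST w,r → push -14,-8. Stack: [-14, -8]
BINARY_OP * → -14 * -8 = 112. Stack: [112]
RETURN_VALUE → return 112.

112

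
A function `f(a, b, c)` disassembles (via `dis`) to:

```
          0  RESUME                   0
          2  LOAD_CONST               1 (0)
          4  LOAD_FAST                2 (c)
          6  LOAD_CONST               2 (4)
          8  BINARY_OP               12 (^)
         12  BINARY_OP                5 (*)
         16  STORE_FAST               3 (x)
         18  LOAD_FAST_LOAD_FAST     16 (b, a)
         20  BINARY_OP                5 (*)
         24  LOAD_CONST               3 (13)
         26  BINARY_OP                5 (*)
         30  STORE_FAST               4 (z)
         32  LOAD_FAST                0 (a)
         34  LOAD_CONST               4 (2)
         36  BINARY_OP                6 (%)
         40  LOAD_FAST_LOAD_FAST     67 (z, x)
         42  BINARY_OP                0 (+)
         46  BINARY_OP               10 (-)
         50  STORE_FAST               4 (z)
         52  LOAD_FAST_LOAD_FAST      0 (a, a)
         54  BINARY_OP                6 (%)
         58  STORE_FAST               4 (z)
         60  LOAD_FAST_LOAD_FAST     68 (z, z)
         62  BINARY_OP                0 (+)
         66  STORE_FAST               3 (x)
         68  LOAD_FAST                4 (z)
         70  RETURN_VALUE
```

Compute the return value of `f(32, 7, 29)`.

LOAD_CONST → push 0. Stack: [0]
LOAD_FAST c → push 29. Stack: [0, 29]
LOAD_CONST → push 4. Stack: [0, 29, 4]
BINARY_OP ^ → 29 ^ 4 = 25. Stack: [0, 25]
BINARY_OP * → 0 * 25 = 0. Stack: [0]
STORE_FAST x → x=0. Stack: []
LOAD_FAST_LOAD_FAST b,a → push 7,32. Stack: [7, 32]
BINARY_OP * → 7 * 32 = 224. Stack: [224]
LOAD_CONST → push 13. Stack: [224, 13]
BINARY_OP * → 224 * 13 = 2912. Stack: [2912]
STORE_FAST z → z=2912. Stack: []
LOAD_FAST a → push 32. Stack: [32]
LOAD_CONST → push 2. Stack: [32, 2]
BINARY_OP % → 32 % 2 = 0. Stack: [0]
LOAD_FAST_LOAD_FAST z,x → push 2912,0. Stack: [0, 2912, 0]
BINARY_OP + → 2912 + 0 = 2912. Stack: [0, 2912]
BINARY_OP - → 0 - 2912 = -2912. Stack: [-2912]
STORE_FAST z → z=-2912. Stack: []
LOAD_FAST_LOAD_FAST a,a → push 32,32. Stack: [32, 32]
BINARY_OP % → 32 % 32 = 0. Stack: [0]
STORE_FAST z → z=0. Stack: []
LOAD_FAST_LOAD_FAST z,z → push 0,0. Stack: [0, 0]
BINARY_OP + → 0 + 0 = 0. Stack: [0]
STORE_FAST x → x=0. Stack: []
LOAD_FAST z → push 0. Stack: [0]
RETURN_VALUE → return 0.

0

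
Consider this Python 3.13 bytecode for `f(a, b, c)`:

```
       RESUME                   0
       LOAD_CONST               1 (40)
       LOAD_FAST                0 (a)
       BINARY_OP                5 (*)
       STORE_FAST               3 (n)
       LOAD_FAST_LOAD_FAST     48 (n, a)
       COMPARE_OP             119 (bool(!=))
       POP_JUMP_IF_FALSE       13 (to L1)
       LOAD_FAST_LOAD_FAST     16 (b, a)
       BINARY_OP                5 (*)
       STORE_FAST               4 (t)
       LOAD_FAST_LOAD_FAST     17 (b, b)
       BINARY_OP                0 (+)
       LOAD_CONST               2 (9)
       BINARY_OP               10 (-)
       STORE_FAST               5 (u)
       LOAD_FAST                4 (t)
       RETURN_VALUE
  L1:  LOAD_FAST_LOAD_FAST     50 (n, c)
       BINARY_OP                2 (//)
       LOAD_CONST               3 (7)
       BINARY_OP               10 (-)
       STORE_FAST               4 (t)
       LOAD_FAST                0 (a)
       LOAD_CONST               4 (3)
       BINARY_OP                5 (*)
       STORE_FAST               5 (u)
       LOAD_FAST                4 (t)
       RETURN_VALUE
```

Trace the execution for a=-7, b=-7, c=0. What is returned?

LOAD_CONST → push 40. Stack: [40]
LOAD_FAST a → push -7. Stack: [40, -7]
BINARY_OP * → 40 * -7 = -280. Stack: [-280]
STORE_FAST n → n=-280. Stack: []
LOAD_FAST_LOAD_FAST n,a → push -280,-7. Stack: [-280, -7]
COMPARE_OP bool(!=) → -280 vs -7 = True. Stack: [True]
POP_JUMP_IF_FALSE → pop True; no jump. Stack: []
LOAD_FAST_LOAD_FAST b,a → push -7,-7. Stack: [-7, -7]
BINARY_OP * → -7 * -7 = 49. Stack: [49]
STORE_FAST t → t=49. Stack: []
LOAD_FAST_LOAD_FAST b,b → push -7,-7. Stack: [-7, -7]
BINARY_OP + → -7 + -7 = -14. Stack: [-14]
LOAD_CONST → push 9. Stack: [-14, 9]
BINARY_OP - → -14 - 9 = -23. Stack: [-23]
STORE_FAST u → u=-23. Stack: []
LOAD_FAST t → push 49. Stack: [49]
RETURN_VALUE → return 49.

49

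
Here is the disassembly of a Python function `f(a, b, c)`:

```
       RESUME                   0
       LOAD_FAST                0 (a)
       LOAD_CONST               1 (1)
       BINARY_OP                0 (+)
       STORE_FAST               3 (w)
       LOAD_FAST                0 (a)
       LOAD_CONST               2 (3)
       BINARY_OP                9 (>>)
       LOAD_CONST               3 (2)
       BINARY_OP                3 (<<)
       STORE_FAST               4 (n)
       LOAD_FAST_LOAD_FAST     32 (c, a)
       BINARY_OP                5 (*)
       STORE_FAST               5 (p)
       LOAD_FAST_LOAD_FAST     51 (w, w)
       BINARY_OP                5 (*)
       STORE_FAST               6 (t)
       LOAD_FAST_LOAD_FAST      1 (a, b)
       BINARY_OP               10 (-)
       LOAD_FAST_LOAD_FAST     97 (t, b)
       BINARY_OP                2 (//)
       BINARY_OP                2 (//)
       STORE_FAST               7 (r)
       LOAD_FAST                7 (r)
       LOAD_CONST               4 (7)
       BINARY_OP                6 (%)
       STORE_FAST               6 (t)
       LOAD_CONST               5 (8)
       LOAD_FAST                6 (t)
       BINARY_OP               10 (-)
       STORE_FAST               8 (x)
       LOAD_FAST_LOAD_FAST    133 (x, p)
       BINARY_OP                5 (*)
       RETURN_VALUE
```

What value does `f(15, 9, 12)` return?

1440

LOAD_FAST a → push 15. Stack: [15]
LOAD_CONST → push 1. Stack: [15, 1]
BINARY_OP + → 15 + 1 = 16. Stack: [16]
STORE_FAST w → w=16. Stack: []
LOAD_FAST a → push 15. Stack: [15]
LOAD_CONST → push 3. Stack: [15, 3]
BINARY_OP >> → 15 >> 3 = 1. Stack: [1]
LOAD_CONST → push 2. Stack: [1, 2]
BINARY_OP << → 1 << 2 = 4. Stack: [4]
STORE_FAST n → n=4. Stack: []
LOAD_FAST_LOAD_FAST c,a → push 12,15. Stack: [12, 15]
BINARY_OP * → 12 * 15 = 180. Stack: [180]
STORE_FAST p → p=180. Stack: []
LOAD_FAST_LOAD_FAST w,w → push 16,16. Stack: [16, 16]
BINARY_OP * → 16 * 16 = 256. Stack: [256]
STORE_FAST t → t=256. Stack: []
LOAD_FAST_LOAD_FAST a,b → push 15,9. Stack: [15, 9]
BINARY_OP - → 15 - 9 = 6. Stack: [6]
LOAD_FAST_LOAD_FAST t,b → push 256,9. Stack: [6, 256, 9]
BINARY_OP // → 256 // 9 = 28. Stack: [6, 28]
BINARY_OP // → 6 // 28 = 0. Stack: [0]
STORE_FAST r → r=0. Stack: []
LOAD_FAST r → push 0. Stack: [0]
LOAD_CONST → push 7. Stack: [0, 7]
BINARY_OP % → 0 % 7 = 0. Stack: [0]
STORE_FAST t → t=0. Stack: []
LOAD_CONST → push 8. Stack: [8]
LOAD_FAST t → push 0. Stack: [8, 0]
BINARY_OP - → 8 - 0 = 8. Stack: [8]
STORE_FAST x → x=8. Stack: []
LOAD_FAST_LOAD_FAST x,p → push 8,180. Stack: [8, 180]
BINARY_OP * → 8 * 180 = 1440. Stack: [1440]
RETURN_VALUE → return 1440.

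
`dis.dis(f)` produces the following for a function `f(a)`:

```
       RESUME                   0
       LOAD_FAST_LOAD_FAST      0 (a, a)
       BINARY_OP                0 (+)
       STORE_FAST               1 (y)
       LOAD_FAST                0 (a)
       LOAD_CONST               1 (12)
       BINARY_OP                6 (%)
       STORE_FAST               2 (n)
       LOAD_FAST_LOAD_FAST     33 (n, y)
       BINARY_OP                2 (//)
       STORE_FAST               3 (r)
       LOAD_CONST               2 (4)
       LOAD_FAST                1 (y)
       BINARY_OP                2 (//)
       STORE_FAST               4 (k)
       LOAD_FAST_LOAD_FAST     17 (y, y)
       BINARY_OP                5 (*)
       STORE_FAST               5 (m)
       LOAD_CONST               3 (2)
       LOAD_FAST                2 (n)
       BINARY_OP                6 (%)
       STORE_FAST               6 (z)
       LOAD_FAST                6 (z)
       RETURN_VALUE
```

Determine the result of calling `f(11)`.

2

LOAD_FAST_LOAD_FAST a,a → push 11,11. Stack: [11, 11]
BINARY_OP + → 11 + 11 = 22. Stack: [22]
STORE_FAST y → y=22. Stack: []
LOAD_FAST a → push 11. Stack: [11]
LOAD_CONST → push 12. Stack: [11, 12]
BINARY_OP % → 11 % 12 = 11. Stack: [11]
STORE_FAST n → n=11. Stack: []
LOAD_FAST_LOAD_FAST n,y → push 11,22. Stack: [11, 22]
BINARY_OP // → 11 // 22 = 0. Stack: [0]
STORE_FAST r → r=0. Stack: []
LOAD_CONST → push 4. Stack: [4]
LOAD_FAST y → push 22. Stack: [4, 22]
BINARY_OP // → 4 // 22 = 0. Stack: [0]
STORE_FAST k → k=0. Stack: []
LOAD_FAST_LOAD_FAST y,y → push 22,22. Stack: [22, 22]
BINARY_OP * → 22 * 22 = 484. Stack: [484]
STORE_FAST m → m=484. Stack: []
LOAD_CONST → push 2. Stack: [2]
LOAD_FAST n → push 11. Stack: [2, 11]
BINARY_OP % → 2 % 11 = 2. Stack: [2]
STORE_FAST z → z=2. Stack: []
LOAD_FAST z → push 2. Stack: [2]
RETURN_VALUE → return 2.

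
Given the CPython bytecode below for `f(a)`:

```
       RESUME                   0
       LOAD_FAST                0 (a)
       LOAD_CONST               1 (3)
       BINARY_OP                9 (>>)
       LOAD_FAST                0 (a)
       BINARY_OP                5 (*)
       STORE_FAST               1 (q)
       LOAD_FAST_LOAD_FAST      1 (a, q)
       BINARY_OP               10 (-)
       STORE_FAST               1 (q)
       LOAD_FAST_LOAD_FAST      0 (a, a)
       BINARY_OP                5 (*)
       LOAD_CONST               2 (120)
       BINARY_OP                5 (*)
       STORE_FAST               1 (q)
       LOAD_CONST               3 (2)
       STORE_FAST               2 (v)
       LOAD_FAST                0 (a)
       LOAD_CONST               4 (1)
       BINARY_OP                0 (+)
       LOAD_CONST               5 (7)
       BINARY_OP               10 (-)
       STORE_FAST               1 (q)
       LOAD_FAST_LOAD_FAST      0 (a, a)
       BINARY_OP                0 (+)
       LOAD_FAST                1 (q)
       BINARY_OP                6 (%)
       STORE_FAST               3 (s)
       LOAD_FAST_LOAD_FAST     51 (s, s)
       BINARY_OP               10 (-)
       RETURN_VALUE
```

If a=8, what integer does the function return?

0

LOAD_FAST a → push 8. Stack: [8]
LOAD_CONST → push 3. Stack: [8, 3]
BINARY_OP >> → 8 >> 3 = 1. Stack: [1]
LOAD_FAST a → push 8. Stack: [1, 8]
BINARY_OP * → 1 * 8 = 8. Stack: [8]
STORE_FAST q → q=8. Stack: []
LOAD_FAST_LOAD_FAST a,q → push 8,8. Stack: [8, 8]
BINARY_OP - → 8 - 8 = 0. Stack: [0]
STORE_FAST q → q=0. Stack: []
LOAD_FAST_LOAD_FAST a,a → push 8,8. Stack: [8, 8]
BINARY_OP * → 8 * 8 = 64. Stack: [64]
LOAD_CONST → push 120. Stack: [64, 120]
BINARY_OP * → 64 * 120 = 7680. Stack: [7680]
STORE_FAST q → q=7680. Stack: []
LOAD_CONST → push 2. Stack: [2]
STORE_FAST v → v=2. Stack: []
LOAD_FAST a → push 8. Stack: [8]
LOAD_CONST → push 1. Stack: [8, 1]
BINARY_OP + → 8 + 1 = 9. Stack: [9]
LOAD_CONST → push 7. Stack: [9, 7]
BINARY_OP - → 9 - 7 = 2. Stack: [2]
STORE_FAST q → q=2. Stack: []
LOAD_FAST_LOAD_FAST a,a → push 8,8. Stack: [8, 8]
BINARY_OP + → 8 + 8 = 16. Stack: [16]
LOAD_FAST q → push 2. Stack: [16, 2]
BINARY_OP % → 16 % 2 = 0. Stack: [0]
STORE_FAST s → s=0. Stack: []
LOAD_FAST_LOAD_FAST s,s → push 0,0. Stack: [0, 0]
BINARY_OP - → 0 - 0 = 0. Stack: [0]
RETURN_VALUE → return 0.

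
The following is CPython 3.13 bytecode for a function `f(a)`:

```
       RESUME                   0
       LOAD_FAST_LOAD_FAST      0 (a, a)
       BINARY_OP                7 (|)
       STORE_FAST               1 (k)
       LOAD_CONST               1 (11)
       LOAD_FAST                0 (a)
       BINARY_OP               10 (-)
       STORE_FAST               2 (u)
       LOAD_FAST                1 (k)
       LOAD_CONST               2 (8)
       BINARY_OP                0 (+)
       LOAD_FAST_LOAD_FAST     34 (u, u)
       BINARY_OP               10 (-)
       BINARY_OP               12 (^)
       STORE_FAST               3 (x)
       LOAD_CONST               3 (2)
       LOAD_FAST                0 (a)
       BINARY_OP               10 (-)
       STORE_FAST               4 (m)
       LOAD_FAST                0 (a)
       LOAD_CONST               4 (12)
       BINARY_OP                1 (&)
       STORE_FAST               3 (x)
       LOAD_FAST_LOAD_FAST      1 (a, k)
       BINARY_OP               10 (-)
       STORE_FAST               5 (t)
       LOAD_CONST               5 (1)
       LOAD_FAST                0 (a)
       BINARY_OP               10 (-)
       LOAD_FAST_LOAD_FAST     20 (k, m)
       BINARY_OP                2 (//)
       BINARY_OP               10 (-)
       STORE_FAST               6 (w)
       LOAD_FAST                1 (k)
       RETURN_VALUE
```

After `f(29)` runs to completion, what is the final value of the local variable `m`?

LOAD_FAST_LOAD_FAST a,a → push 29,29. Stack: [29, 29]
BINARY_OP | → 29 | 29 = 29. Stack: [29]
STORE_FAST k → k=29. Stack: []
LOAD_CONST → push 11. Stack: [11]
LOAD_FAST a → push 29. Stack: [11, 29]
BINARY_OP - → 11 - 29 = -18. Stack: [-18]
STORE_FAST u → u=-18. Stack: []
LOAD_FAST k → push 29. Stack: [29]
LOAD_CONST → push 8. Stack: [29, 8]
BINARY_OP + → 29 + 8 = 37. Stack: [37]
LOAD_FAST_LOAD_FAST u,u → push -18,-18. Stack: [37, -18, -18]
BINARY_OP - → -18 - -18 = 0. Stack: [37, 0]
BINARY_OP ^ → 37 ^ 0 = 37. Stack: [37]
STORE_FAST x → x=37. Stack: []
LOAD_CONST → push 2. Stack: [2]
LOAD_FAST a → push 29. Stack: [2, 29]
BINARY_OP - → 2 - 29 = -27. Stack: [-27]
STORE_FAST m → m=-27. Stack: []
LOAD_FAST a → push 29. Stack: [29]
LOAD_CONST → push 12. Stack: [29, 12]
BINARY_OP & → 29 & 12 = 12. Stack: [12]
STORE_FAST x → x=12. Stack: []
LOAD_FAST_LOAD_FAST a,k → push 29,29. Stack: [29, 29]
BINARY_OP - → 29 - 29 = 0. Stack: [0]
STORE_FAST t → t=0. Stack: []
LOAD_CONST → push 1. Stack: [1]
LOAD_FAST a → push 29. Stack: [1, 29]
BINARY_OP - → 1 - 29 = -28. Stack: [-28]
LOAD_FAST_LOAD_FAST k,m → push 29,-27. Stack: [-28, 29, -27]
BINARY_OP // → 29 // -27 = -2. Stack: [-28, -2]
BINARY_OP - → -28 - -2 = -26. Stack: [-26]
STORE_FAST w → w=-26. Stack: []
LOAD_FAST k → push 29. Stack: [29]
RETURN_VALUE → return 29.

-27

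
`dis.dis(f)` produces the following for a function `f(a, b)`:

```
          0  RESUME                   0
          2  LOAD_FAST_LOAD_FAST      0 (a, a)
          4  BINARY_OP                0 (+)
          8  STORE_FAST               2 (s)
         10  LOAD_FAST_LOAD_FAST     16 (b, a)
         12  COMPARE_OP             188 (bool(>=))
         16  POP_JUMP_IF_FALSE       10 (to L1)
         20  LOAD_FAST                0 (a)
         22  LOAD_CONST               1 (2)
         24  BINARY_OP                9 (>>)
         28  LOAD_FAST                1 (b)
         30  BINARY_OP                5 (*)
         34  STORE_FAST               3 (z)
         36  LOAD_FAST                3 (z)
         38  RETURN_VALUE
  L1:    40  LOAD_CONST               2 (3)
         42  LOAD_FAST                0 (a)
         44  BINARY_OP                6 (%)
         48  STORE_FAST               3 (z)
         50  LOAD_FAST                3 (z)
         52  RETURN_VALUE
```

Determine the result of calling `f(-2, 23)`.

-23

LOAD_FAST_LOAD_FAST a,a → push -2,-2. Stack: [-2, -2]
BINARY_OP + → -2 + -2 = -4. Stack: [-4]
STORE_FAST s → s=-4. Stack: []
LOAD_FAST_LOAD_FAST b,a → push 23,-2. Stack: [23, -2]
COMPARE_OP bool(>=) → 23 vs -2 = True. Stack: [True]
POP_JUMP_IF_FALSE → pop True; no jump. Stack: []
LOAD_FAST a → push -2. Stack: [-2]
LOAD_CONST → push 2. Stack: [-2, 2]
BINARY_OP >> → -2 >> 2 = -1. Stack: [-1]
LOAD_FAST b → push 23. Stack: [-1, 23]
BINARY_OP * → -1 * 23 = -23. Stack: [-23]
STORE_FAST z → z=-23. Stack: []
LOAD_FAST z → push -23. Stack: [-23]
RETURN_VALUE → return -23.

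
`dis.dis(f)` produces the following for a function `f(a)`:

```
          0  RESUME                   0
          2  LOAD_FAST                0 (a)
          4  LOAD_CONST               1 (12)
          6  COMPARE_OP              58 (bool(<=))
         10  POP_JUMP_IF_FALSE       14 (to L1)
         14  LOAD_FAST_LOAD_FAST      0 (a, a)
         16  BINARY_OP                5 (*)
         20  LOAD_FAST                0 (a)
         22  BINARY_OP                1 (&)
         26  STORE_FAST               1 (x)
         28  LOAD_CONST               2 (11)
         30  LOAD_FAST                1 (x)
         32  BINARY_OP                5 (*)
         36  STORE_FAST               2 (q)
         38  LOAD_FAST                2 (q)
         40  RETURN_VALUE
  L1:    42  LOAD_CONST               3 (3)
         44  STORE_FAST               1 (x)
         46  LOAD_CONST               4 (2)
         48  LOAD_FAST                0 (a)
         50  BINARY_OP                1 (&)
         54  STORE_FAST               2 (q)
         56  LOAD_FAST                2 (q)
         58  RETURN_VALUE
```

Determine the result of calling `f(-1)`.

11

LOAD_FAST a → push -1. Stack: [-1]
LOAD_CONST → push 12. Stack: [-1, 12]
COMPARE_OP bool(<=) → -1 vs 12 = True. Stack: [True]
POP_JUMP_IF_FALSE → pop True; no jump. Stack: []
LOAD_FAST_LOAD_FAST a,a → push -1,-1. Stack: [-1, -1]
BINARY_OP * → -1 * -1 = 1. Stack: [1]
LOAD_FAST a → push -1. Stack: [1, -1]
BINARY_OP & → 1 & -1 = 1. Stack: [1]
STORE_FAST x → x=1. Stack: []
LOAD_CONST → push 11. Stack: [11]
LOAD_FAST x → push 1. Stack: [11, 1]
BINARY_OP * → 11 * 1 = 11. Stack: [11]
STORE_FAST q → q=11. Stack: []
LOAD_FAST q → push 11. Stack: [11]
RETURN_VALUE → return 11.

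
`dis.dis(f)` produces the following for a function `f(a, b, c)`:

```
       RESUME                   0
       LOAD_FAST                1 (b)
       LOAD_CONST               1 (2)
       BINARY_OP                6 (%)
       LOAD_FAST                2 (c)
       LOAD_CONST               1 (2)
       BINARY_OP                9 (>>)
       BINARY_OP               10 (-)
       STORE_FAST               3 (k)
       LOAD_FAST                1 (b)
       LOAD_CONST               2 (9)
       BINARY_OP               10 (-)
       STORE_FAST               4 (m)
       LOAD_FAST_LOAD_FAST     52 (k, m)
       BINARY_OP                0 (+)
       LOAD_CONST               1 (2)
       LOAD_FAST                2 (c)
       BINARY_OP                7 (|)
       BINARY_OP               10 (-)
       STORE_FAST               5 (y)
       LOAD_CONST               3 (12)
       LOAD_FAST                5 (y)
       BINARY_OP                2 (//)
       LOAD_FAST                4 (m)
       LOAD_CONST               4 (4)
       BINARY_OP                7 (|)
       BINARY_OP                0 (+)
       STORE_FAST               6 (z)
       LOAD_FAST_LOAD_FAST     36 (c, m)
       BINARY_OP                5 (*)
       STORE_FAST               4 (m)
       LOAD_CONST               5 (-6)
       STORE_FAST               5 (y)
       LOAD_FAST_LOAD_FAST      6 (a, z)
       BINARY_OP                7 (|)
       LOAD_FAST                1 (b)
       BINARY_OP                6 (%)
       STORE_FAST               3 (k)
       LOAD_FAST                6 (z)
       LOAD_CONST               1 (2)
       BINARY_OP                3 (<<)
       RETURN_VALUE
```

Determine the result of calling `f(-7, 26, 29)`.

80

LOAD_FAST b → push 26. Stack: [26]
LOAD_CONST → push 2. Stack: [26, 2]
BINARY_OP % → 26 % 2 = 0. Stack: [0]
LOAD_FAST c → push 29. Stack: [0, 29]
LOAD_CONST → push 2. Stack: [0, 29, 2]
BINARY_OP >> → 29 >> 2 = 7. Stack: [0, 7]
BINARY_OP - → 0 - 7 = -7. Stack: [-7]
STORE_FAST k → k=-7. Stack: []
LOAD_FAST b → push 26. Stack: [26]
LOAD_CONST → push 9. Stack: [26, 9]
BINARY_OP - → 26 - 9 = 17. Stack: [17]
STORE_FAST m → m=17. Stack: []
LOAD_FAST_LOAD_FAST k,m → push -7,17. Stack: [-7, 17]
BINARY_OP + → -7 + 17 = 10. Stack: [10]
LOAD_CONST → push 2. Stack: [10, 2]
LOAD_FAST c → push 29. Stack: [10, 2, 29]
BINARY_OP | → 2 | 29 = 31. Stack: [10, 31]
BINARY_OP - → 10 - 31 = -21. Stack: [-21]
STORE_FAST y → y=-21. Stack: []
LOAD_CONST → push 12. Stack: [12]
LOAD_FAST y → push -21. Stack: [12, -21]
BINARY_OP // → 12 // -21 = -1. Stack: [-1]
LOAD_FAST m → push 17. Stack: [-1, 17]
LOAD_CONST → push 4. Stack: [-1, 17, 4]
BINARY_OP | → 17 | 4 = 21. Stack: [-1, 21]
BINARY_OP + → -1 + 21 = 20. Stack: [20]
STORE_FAST z → z=20. Stack: []
LOAD_FAST_LOAD_FAST c,m → push 29,17. Stack: [29, 17]
BINARY_OP * → 29 * 17 = 493. Stack: [493]
STORE_FAST m → m=493. Stack: []
LOAD_CONST → push -6. Stack: [-6]
STORE_FAST y → y=-6. Stack: []
LOAD_FAST_LOAD_FAST a,z → push -7,20. Stack: [-7, 20]
BINARY_OP | → -7 | 20 = -3. Stack: [-3]
LOAD_FAST b → push 26. Stack: [-3, 26]
BINARY_OP % → -3 % 26 = 23. Stack: [23]
STORE_FAST k → k=23. Stack: []
LOAD_FAST z → push 20. Stack: [20]
LOAD_CONST → push 2. Stack: [20, 2]
BINARY_OP << → 20 << 2 = 80. Stack: [80]
RETURN_VALUE → return 80.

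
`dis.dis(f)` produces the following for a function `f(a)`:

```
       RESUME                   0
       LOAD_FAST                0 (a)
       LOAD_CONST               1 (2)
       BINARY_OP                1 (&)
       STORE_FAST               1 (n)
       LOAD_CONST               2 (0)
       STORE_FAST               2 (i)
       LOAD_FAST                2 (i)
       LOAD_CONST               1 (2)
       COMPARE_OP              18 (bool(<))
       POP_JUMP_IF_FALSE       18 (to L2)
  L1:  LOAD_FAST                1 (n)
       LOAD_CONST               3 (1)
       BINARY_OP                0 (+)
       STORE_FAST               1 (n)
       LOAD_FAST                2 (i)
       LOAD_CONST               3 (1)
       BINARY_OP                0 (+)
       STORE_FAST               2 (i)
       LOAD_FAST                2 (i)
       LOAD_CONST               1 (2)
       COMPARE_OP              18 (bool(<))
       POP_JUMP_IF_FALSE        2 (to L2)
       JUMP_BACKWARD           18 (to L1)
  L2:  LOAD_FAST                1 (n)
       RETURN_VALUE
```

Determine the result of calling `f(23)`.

4

LOAD_FAST a → push 23. Stack: [23]
LOAD_CONST → push 2. Stack: [23, 2]
BINARY_OP & → 23 & 2 = 2. Stack: [2]
STORE_FAST n → n=2. Stack: []
LOAD_CONST → push 0. Stack: [0]
STORE_FAST i → i=0. Stack: []
LOAD_FAST i → push 0. Stack: [0]
LOAD_CONST → push 2. Stack: [0, 2]
COMPARE_OP bool(<) → 0 vs 2 = True. Stack: [True]
POP_JUMP_IF_FALSE → pop True; no jump. Stack: []
LOAD_FAST n → push 2. Stack: [2]
LOAD_CONST → push 1. Stack: [2, 1]
BINARY_OP + → 2 + 1 = 3. Stack: [3]
STORE_FAST n → n=3. Stack: []
LOAD_FAST i → push 0. Stack: [0]
LOAD_CONST → push 1. Stack: [0, 1]
BINARY_OP + → 0 + 1 = 1. Stack: [1]
STORE_FAST i → i=1. Stack: []
LOAD_FAST i → push 1. Stack: [1]
LOAD_CONST → push 2. Stack: [1, 2]
COMPARE_OP bool(<) → 1 vs 2 = True. Stack: [True]
POP_JUMP_IF_FALSE → pop True; no jump. Stack: []
LOAD_FAST n → push 3. Stack: [3]
LOAD_CONST → push 1. Stack: [3, 1]
BINARY_OP + → 3 + 1 = 4. Stack: [4]
STORE_FAST n → n=4. Stack: []
LOAD_FAST i → push 1. Stack: [1]
LOAD_CONST → push 1. Stack: [1, 1]
BINARY_OP + → 1 + 1 = 2. Stack: [2]
STORE_FAST i → i=2. Stack: []
LOAD_FAST i → push 2. Stack: [2]
LOAD_CONST → push 2. Stack: [2, 2]
COMPARE_OP bool(<) → 2 vs 2 = False. Stack: [False]
POP_JUMP_IF_FALSE → pop False; jump. Stack: []
LOAD_FAST n → push 4. Stack: [4]
RETURN_VALUE → return 4.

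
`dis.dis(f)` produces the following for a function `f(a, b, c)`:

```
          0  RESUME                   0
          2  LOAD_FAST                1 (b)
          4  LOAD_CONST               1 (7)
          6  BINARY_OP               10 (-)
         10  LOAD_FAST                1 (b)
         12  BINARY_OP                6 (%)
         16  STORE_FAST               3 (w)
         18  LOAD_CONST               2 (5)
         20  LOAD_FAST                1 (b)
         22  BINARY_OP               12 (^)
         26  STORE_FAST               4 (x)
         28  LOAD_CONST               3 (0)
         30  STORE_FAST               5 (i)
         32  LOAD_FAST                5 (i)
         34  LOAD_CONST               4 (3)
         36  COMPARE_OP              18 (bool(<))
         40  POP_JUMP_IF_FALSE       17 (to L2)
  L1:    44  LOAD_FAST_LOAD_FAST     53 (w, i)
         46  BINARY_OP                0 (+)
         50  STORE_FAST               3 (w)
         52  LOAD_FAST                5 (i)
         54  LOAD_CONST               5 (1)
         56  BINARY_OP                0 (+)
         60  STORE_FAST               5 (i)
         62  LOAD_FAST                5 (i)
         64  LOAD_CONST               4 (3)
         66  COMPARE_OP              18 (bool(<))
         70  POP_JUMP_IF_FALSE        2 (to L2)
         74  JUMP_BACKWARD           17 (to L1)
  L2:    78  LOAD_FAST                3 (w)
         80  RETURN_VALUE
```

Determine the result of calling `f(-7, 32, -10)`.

28

LOAD_FAST b → push 32. Stack: [32]
LOAD_CONST → push 7. Stack: [32, 7]
BINARY_OP - → 32 - 7 = 25. Stack: [25]
LOAD_FAST b → push 32. Stack: [25, 32]
BINARY_OP % → 25 % 32 = 25. Stack: [25]
STORE_FAST w → w=25. Stack: []
LOAD_CONST → push 5. Stack: [5]
LOAD_FAST b → push 32. Stack: [5, 32]
BINARY_OP ^ → 5 ^ 32 = 37. Stack: [37]
STORE_FAST x → x=37. Stack: []
LOAD_CONST → push 0. Stack: [0]
STORE_FAST i → i=0. Stack: []
LOAD_FAST i → push 0. Stack: [0]
LOAD_CONST → push 3. Stack: [0, 3]
COMPARE_OP bool(<) → 0 vs 3 = True. Stack: [True]
POP_JUMP_IF_FALSE → pop True; no jump. Stack: []
LOAD_FAST_LOAD_FAST w,i → push 25,0. Stack: [25, 0]
BINARY_OP + → 25 + 0 = 25. Stack: [25]
STORE_FAST w → w=25. Stack: []
LOAD_FAST i → push 0. Stack: [0]
LOAD_CONST → push 1. Stack: [0, 1]
BINARY_OP + → 0 + 1 = 1. Stack: [1]
STORE_FAST i → i=1. Stack: []
LOAD_FAST i → push 1. Stack: [1]
LOAD_CONST → push 3. Stack: [1, 3]
COMPARE_OP bool(<) → 1 vs 3 = True. Stack: [True]
POP_JUMP_IF_FALSE → pop True; no jump. Stack: []
LOAD_FAST_LOAD_FAST w,i → push 25,1. Stack: [25, 1]
BINARY_OP + → 25 + 1 = 26. Stack: [26]
STORE_FAST w → w=26. Stack: []
LOAD_FAST i → push 1. Stack: [1]
LOAD_CONST → push 1. Stack: [1, 1]
BINARY_OP + → 1 + 1 = 2. Stack: [2]
STORE_FAST i → i=2. Stack: []
LOAD_FAST i → push 2. Stack: [2]
LOAD_CONST → push 3. Stack: [2, 3]
COMPARE_OP bool(<) → 2 vs 3 = True. Stack: [True]
POP_JUMP_IF_FALSE → pop True; no jump. Stack: []
LOAD_FAST_LOAD_FAST w,i → push 26,2. Stack: [26, 2]
BINARY_OP + → 26 + 2 = 28. Stack: [28]
STORE_FAST w → w=28. Stack: []
LOAD_FAST i → push 2. Stack: [2]
LOAD_CONST → push 1. Stack: [2, 1]
BINARY_OP + → 2 + 1 = 3. Stack: [3]
STORE_FAST i → i=3. Stack: []
LOAD_FAST i → push 3. Stack: [3]
LOAD_CONST → push 3. Stack: [3, 3]
COMPARE_OP bool(<) → 3 vs 3 = False. Stack: [False]
POP_JUMP_IF_FALSE → pop False; jump. Stack: []
LOAD_FAST w → push 28. Stack: [28]
RETURN_VALUE → return 28.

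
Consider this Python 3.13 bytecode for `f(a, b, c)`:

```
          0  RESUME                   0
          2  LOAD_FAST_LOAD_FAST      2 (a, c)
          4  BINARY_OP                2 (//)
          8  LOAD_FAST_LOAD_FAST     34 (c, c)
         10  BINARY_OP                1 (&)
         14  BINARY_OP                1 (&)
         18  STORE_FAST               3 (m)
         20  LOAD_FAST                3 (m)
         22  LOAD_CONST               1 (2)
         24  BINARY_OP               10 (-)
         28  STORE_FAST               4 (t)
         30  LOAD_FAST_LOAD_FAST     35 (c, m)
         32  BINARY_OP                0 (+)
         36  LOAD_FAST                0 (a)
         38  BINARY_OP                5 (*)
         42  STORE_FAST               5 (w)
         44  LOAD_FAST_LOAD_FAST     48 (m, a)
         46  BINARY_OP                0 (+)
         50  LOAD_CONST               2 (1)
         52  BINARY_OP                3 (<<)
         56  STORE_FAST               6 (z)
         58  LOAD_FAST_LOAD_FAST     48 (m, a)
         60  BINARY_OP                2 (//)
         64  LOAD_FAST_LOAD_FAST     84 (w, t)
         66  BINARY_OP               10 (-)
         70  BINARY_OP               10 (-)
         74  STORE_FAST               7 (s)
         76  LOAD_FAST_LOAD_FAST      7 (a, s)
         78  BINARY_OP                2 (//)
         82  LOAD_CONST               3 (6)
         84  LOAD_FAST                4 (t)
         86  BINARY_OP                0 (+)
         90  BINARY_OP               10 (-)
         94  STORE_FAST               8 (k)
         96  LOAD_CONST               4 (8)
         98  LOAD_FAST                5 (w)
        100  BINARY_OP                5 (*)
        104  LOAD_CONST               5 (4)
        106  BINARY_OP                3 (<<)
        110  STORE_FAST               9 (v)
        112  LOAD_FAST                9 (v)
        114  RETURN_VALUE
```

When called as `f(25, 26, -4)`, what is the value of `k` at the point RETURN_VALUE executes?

4

LOAD_FAST_LOAD_FAST a,c → push 25,-4. Stack: [25, -4]
BINARY_OP // → 25 // -4 = -7. Stack: [-7]
LOAD_FAST_LOAD_FAST c,c → push -4,-4. Stack: [-7, -4, -4]
BINARY_OP & → -4 & -4 = -4. Stack: [-7, -4]
BINARY_OP & → -7 & -4 = -8. Stack: [-8]
STORE_FAST m → m=-8. Stack: []
LOAD_FAST m → push -8. Stack: [-8]
LOAD_CONST → push 2. Stack: [-8, 2]
BINARY_OP - → -8 - 2 = -10. Stack: [-10]
STORE_FAST t → t=-10. Stack: []
LOAD_FAST_LOAD_FAST c,m → push -4,-8. Stack: [-4, -8]
BINARY_OP + → -4 + -8 = -12. Stack: [-12]
LOAD_FAST a → push 25. Stack: [-12, 25]
BINARY_OP * → -12 * 25 = -300. Stack: [-300]
STORE_FAST w → w=-300. Stack: []
LOAD_FAST_LOAD_FAST m,a → push -8,25. Stack: [-8, 25]
BINARY_OP + → -8 + 25 = 17. Stack: [17]
LOAD_CONST → push 1. Stack: [17, 1]
BINARY_OP << → 17 << 1 = 34. Stack: [34]
STORE_FAST z → z=34. Stack: []
LOAD_FAST_LOAD_FAST m,a → push -8,25. Stack: [-8, 25]
BINARY_OP // → -8 // 25 = -1. Stack: [-1]
LOAD_FAST_LOAD_FAST w,t → push -300,-10. Stack: [-1, -300, -10]
BINARY_OP - → -300 - -10 = -290. Stack: [-1, -290]
BINARY_OP - → -1 - -290 = 289. Stack: [289]
STORE_FAST s → s=289. Stack: []
LOAD_FAST_LOAD_FAST a,s → push 25,289. Stack: [25, 289]
BINARY_OP // → 25 // 289 = 0. Stack: [0]
LOAD_CONST → push 6. Stack: [0, 6]
LOAD_FAST t → push -10. Stack: [0, 6, -10]
BINARY_OP + → 6 + -10 = -4. Stack: [0, -4]
BINARY_OP - → 0 - -4 = 4. Stack: [4]
STORE_FAST k → k=4. Stack: []
LOAD_CONST → push 8. Stack: [8]
LOAD_FAST w → push -300. Stack: [8, -300]
BINARY_OP * → 8 * -300 = -2400. Stack: [-2400]
LOAD_CONST → push 4. Stack: [-2400, 4]
BINARY_OP << → -2400 << 4 = -38400. Stack: [-38400]
STORE_FAST v → v=-38400. Stack: []
LOAD_FAST v → push -38400. Stack: [-38400]
RETURN_VALUE → return -38400.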